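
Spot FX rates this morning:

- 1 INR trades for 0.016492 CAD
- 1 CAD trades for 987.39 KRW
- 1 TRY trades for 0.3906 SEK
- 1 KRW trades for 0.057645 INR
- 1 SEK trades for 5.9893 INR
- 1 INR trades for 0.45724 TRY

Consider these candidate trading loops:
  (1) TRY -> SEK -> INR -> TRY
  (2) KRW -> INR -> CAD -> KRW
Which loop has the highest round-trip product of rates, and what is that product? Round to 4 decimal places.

1.0697

(1) 0.3906 × 5.9893 × 0.45724 = 1.06968
(2) 0.057645 × 0.016492 × 987.39 = 0.93869
Highest is cycle (1) at 1.0697 (>1, arbitrage).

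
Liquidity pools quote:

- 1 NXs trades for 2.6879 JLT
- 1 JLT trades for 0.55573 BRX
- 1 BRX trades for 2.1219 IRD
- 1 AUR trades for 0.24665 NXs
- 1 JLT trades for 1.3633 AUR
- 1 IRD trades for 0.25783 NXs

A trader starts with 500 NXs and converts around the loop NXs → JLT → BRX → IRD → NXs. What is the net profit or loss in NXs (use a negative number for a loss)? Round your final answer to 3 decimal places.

-91.393

500 NXs × 2.6879 = 1343.95 JLT
1343.95 JLT × 0.55573 = 746.8733335 BRX
746.8733335 BRX × 2.1219 = 1584.79052635365 IRD
1584.79052635365 IRD × 0.25783 = 408.6065414097615795 NXs
Net change: 408.6065414097615795 − 500 = -91.3934585902384205 NXs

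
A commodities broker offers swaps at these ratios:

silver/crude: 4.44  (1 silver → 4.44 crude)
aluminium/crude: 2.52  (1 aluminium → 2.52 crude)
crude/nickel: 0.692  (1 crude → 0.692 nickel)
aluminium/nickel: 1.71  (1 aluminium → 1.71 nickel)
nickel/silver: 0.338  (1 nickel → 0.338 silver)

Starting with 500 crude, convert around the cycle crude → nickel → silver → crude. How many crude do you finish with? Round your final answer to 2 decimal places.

500 crude × 0.692 = 346 nickel
346 nickel × 0.338 = 116.948 silver
116.948 silver × 4.44 = 519.24912 crude

519.25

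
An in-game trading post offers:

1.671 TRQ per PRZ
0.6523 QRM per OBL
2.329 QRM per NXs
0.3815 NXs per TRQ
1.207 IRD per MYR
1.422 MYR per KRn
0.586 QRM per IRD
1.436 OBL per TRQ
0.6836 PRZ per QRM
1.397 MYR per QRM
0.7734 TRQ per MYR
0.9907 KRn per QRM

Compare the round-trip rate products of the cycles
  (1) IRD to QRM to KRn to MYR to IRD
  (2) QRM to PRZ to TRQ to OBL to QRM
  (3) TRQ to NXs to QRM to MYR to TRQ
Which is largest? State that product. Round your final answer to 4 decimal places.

(1) 0.586 × 0.9907 × 1.422 × 1.207 = 0.99643
(2) 0.6836 × 1.671 × 1.436 × 0.6523 = 1.06999
(3) 0.3815 × 2.329 × 1.397 × 0.7734 = 0.95999
Highest is cycle (2) at 1.0700 (>1, arbitrage).

1.0700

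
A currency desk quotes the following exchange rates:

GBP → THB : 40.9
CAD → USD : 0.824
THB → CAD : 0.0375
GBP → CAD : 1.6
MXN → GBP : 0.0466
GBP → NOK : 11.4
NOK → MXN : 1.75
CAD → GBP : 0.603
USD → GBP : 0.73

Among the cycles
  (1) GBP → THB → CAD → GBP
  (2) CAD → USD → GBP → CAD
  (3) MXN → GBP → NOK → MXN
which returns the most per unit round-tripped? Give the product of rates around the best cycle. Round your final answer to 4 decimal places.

(1) 40.9 × 0.0375 × 0.603 = 0.92485
(2) 0.824 × 0.73 × 1.6 = 0.96243
(3) 0.0466 × 11.4 × 1.75 = 0.92967
Highest is cycle (2) at 0.9624 (≤1, no arbitrage).

0.9624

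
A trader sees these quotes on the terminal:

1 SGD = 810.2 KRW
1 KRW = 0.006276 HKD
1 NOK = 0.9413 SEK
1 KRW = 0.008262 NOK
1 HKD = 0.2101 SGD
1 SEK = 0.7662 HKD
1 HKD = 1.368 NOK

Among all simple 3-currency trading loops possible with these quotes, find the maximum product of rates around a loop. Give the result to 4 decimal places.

SGD→KRW→HKD→SGD: 810.2 × 0.006276 × 0.2101 = 1.06832
SEK→HKD→NOK→SEK: 0.7662 × 1.368 × 0.9413 = 0.98663
Maximum is SGD→KRW→HKD→SGD at 1.0683; arbitrage exists.

1.0683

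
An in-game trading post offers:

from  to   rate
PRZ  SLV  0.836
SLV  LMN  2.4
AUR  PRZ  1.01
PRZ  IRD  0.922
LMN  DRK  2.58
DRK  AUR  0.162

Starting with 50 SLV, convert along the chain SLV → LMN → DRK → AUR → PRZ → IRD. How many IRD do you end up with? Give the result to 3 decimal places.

46.706

50 SLV × 2.4 = 120 LMN
120 LMN × 2.58 = 309.6 DRK
309.6 DRK × 0.162 = 50.1552 AUR
50.1552 AUR × 1.01 = 50.656752 PRZ
50.656752 PRZ × 0.922 = 46.705525344 IRD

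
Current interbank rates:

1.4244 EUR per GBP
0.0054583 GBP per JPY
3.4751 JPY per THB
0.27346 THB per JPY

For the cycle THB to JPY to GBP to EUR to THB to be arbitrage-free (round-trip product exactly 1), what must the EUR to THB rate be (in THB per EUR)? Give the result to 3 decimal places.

37.012

Known legs of the cycle: 3.4751 × 0.0054583 × 1.4244 = 0.027018216237252
For no arbitrage the full-cycle product must be 1, so the missing rate is 1 / 0.027018216237252 ≈ 37.01207.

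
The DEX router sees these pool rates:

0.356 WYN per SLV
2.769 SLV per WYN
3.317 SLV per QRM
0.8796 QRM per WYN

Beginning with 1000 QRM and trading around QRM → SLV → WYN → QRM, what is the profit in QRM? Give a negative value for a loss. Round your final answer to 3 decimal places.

38.677

1000 QRM × 3.317 = 3317 SLV
3317 SLV × 0.356 = 1180.852 WYN
1180.852 WYN × 0.8796 = 1038.6774192 QRM
Net change: 1038.6774192 − 1000 = 38.6774192 QRM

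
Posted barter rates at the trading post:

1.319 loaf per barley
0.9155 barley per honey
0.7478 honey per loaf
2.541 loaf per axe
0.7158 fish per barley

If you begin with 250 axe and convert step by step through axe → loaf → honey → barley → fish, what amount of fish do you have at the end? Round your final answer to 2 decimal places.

311.30

250 axe × 2.541 = 635.25 loaf
635.25 loaf × 0.7478 = 475.03995 honey
475.03995 honey × 0.9155 = 434.899074225 barley
434.899074225 barley × 0.7158 = 311.300757330255 fish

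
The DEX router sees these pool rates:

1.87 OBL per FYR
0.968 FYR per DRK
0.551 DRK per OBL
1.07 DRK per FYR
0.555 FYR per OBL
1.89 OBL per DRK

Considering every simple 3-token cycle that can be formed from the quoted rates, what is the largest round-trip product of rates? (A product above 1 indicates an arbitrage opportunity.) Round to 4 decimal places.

1.1224

OBL→FYR→DRK→OBL: 0.555 × 1.07 × 1.89 = 1.12238
OBL→DRK→FYR→OBL: 0.551 × 0.968 × 1.87 = 0.99740
Maximum is OBL→FYR→DRK→OBL at 1.1224; arbitrage exists.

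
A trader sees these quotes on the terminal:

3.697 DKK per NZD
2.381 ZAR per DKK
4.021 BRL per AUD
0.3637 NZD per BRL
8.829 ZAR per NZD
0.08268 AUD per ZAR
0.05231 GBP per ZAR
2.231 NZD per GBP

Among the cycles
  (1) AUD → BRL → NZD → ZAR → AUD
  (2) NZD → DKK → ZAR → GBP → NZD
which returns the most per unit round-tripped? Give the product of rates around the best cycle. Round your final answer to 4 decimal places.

(1) 4.021 × 0.3637 × 8.829 × 0.08268 = 1.06755
(2) 3.697 × 2.381 × 0.05231 × 2.231 = 1.02729
Highest is cycle (1) at 1.0676 (>1, arbitrage).

1.0676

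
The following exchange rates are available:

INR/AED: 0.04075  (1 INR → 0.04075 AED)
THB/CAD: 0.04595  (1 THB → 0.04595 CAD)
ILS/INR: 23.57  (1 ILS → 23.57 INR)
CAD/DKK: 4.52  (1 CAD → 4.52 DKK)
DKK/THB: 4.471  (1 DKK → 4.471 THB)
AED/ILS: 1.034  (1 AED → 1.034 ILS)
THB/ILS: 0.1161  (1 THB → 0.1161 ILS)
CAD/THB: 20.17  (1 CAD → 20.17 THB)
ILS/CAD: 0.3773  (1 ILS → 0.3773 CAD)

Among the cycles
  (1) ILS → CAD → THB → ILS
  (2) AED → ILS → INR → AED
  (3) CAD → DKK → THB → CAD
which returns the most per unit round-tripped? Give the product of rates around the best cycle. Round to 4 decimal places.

(1) 0.3773 × 20.17 × 0.1161 = 0.88354
(2) 1.034 × 23.57 × 0.04075 = 0.99313
(3) 4.52 × 4.471 × 0.04595 = 0.92860
Highest is cycle (2) at 0.9931 (≤1, no arbitrage).

0.9931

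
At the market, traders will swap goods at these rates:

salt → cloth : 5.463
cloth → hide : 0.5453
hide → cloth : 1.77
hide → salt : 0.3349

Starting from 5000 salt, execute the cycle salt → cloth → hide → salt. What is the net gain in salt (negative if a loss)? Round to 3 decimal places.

-11.708

5000 salt × 5.463 = 27315 cloth
27315 cloth × 0.5453 = 14894.8695 hide
14894.8695 hide × 0.3349 = 4988.29179555 salt
Net change: 4988.29179555 − 5000 = -11.70820445 salt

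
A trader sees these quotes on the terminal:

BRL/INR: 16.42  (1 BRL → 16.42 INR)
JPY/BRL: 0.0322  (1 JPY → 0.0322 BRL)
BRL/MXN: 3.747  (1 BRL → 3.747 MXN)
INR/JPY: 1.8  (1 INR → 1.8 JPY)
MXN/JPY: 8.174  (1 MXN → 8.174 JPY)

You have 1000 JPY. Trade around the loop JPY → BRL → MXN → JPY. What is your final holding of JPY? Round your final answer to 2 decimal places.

986.22

1000 JPY × 0.0322 = 32.2 BRL
32.2 BRL × 3.747 = 120.6534 MXN
120.6534 MXN × 8.174 = 986.2208916 JPY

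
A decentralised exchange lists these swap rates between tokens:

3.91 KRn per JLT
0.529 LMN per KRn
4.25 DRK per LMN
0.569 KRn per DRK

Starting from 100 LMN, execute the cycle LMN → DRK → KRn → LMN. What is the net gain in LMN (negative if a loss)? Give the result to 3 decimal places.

100 LMN × 4.25 = 425 DRK
425 DRK × 0.569 = 241.825 KRn
241.825 KRn × 0.529 = 127.925425 LMN
Net change: 127.925425 − 100 = 27.925425 LMN

27.925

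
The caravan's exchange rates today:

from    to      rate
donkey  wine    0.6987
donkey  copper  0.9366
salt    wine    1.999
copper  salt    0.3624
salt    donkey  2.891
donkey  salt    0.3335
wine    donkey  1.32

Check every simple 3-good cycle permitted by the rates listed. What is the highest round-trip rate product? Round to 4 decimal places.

0.9813

copper→salt→donkey→copper: 0.3624 × 2.891 × 0.9366 = 0.98127
wine→donkey→salt→wine: 1.32 × 0.3335 × 1.999 = 0.88000
Maximum is copper→salt→donkey→copper at 0.9813; no arbitrage — every cycle loses value.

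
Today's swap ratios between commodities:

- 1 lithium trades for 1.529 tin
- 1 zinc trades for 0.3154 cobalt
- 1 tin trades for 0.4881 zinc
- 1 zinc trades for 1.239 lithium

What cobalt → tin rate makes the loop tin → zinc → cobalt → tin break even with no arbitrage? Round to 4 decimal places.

Known legs of the cycle: 0.4881 × 0.3154 = 0.15394674
For no arbitrage the full-cycle product must be 1, so the missing rate is 1 / 0.15394674 ≈ 6.495753.

6.4958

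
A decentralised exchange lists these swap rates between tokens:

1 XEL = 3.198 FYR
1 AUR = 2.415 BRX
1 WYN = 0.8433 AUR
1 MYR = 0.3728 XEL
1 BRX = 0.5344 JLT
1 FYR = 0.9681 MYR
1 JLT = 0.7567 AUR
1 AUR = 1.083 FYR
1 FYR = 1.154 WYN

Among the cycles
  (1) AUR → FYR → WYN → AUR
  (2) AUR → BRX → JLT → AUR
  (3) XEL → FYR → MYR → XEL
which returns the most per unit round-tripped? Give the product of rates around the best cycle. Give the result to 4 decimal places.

1.1542

(1) 1.083 × 1.154 × 0.8433 = 1.05394
(2) 2.415 × 0.5344 × 0.7567 = 0.97658
(3) 3.198 × 0.9681 × 0.3728 = 1.15418
Highest is cycle (3) at 1.1542 (>1, arbitrage).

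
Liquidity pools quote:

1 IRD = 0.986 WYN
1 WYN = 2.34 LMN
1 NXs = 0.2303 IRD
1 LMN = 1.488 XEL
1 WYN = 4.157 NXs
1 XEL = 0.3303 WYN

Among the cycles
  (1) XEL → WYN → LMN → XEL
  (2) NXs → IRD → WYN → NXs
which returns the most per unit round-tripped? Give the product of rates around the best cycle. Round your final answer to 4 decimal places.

(1) 0.3303 × 2.34 × 1.488 = 1.15008
(2) 0.2303 × 0.986 × 4.157 = 0.94395
Highest is cycle (1) at 1.1501 (>1, arbitrage).

1.1501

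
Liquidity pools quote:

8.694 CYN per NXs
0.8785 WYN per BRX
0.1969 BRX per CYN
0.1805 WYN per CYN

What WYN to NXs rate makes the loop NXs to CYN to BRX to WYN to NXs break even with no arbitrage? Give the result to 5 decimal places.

0.66496

Known legs of the cycle: 8.694 × 0.1969 × 0.8785 = 1.5038589951
For no arbitrage the full-cycle product must be 1, so the missing rate is 1 / 1.5038589951 ≈ 0.6649560.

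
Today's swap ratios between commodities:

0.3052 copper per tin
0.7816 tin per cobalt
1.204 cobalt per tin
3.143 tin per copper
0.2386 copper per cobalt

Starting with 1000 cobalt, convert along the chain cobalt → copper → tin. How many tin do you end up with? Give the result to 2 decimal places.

1000 cobalt × 0.2386 = 238.6 copper
238.6 copper × 3.143 = 749.9198 tin

749.92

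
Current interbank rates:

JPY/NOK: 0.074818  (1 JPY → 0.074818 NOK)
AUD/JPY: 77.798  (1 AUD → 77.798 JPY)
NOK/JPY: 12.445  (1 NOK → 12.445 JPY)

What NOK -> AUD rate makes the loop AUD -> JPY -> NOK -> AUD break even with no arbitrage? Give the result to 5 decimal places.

Known legs of the cycle: 77.798 × 0.074818 = 5.820690764
For no arbitrage the full-cycle product must be 1, so the missing rate is 1 / 5.820690764 ≈ 0.1718009.

0.17180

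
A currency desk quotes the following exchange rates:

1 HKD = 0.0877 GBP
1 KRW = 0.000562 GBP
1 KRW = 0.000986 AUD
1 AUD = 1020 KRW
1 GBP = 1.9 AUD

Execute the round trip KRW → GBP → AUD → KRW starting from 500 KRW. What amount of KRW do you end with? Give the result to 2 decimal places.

544.58

500 KRW × 0.000562 = 0.281 GBP
0.281 GBP × 1.9 = 0.5339 AUD
0.5339 AUD × 1020 = 544.578 KRW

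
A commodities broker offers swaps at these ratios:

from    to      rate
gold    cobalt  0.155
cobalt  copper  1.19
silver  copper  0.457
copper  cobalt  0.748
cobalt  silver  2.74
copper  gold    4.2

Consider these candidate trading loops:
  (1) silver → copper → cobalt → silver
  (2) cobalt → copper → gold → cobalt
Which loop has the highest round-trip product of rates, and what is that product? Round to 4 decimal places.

(1) 0.457 × 0.748 × 2.74 = 0.93663
(2) 1.19 × 4.2 × 0.155 = 0.77469
Highest is cycle (1) at 0.9366 (≤1, no arbitrage).

0.9366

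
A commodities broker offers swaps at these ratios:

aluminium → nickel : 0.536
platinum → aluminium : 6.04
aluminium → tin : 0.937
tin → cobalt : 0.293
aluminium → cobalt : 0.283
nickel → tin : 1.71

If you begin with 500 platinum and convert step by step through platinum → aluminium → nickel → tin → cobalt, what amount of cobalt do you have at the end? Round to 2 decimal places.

811.03

500 platinum × 6.04 = 3020 aluminium
3020 aluminium × 0.536 = 1618.72 nickel
1618.72 nickel × 1.71 = 2768.0112 tin
2768.0112 tin × 0.293 = 811.0272816 cobalt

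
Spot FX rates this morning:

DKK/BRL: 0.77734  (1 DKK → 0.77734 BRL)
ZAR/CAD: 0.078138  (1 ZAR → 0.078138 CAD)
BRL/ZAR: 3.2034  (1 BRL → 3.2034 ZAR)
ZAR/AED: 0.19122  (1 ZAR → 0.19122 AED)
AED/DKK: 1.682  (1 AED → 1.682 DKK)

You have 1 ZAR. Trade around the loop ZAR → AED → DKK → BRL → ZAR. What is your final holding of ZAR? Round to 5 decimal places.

1 ZAR × 0.19122 = 0.19122 AED
0.19122 AED × 1.682 = 0.32163204 DKK
0.32163204 DKK × 0.77734 = 0.2500174499736 BRL
0.2500174499736 BRL × 3.2034 = 0.80090589924543024 ZAR

0.80091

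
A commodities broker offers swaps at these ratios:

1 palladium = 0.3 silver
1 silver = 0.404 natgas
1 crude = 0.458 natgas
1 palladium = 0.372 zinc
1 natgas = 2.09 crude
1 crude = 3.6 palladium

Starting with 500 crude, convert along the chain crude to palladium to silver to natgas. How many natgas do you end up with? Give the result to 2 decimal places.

218.16

500 crude × 3.6 = 1800 palladium
1800 palladium × 0.3 = 540 silver
540 silver × 0.404 = 218.16 natgas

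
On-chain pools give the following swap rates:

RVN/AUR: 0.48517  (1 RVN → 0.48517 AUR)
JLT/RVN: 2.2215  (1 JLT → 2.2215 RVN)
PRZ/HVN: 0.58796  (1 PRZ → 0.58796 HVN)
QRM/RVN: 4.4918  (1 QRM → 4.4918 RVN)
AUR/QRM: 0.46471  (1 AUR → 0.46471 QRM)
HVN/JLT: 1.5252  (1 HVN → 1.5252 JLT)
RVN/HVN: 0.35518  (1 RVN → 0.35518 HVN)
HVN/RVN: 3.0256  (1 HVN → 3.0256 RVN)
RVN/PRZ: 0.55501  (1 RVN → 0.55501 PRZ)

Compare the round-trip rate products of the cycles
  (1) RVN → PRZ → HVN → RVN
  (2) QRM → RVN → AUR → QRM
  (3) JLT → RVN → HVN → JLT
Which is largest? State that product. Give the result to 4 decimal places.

1.2034

(1) 0.55501 × 0.58796 × 3.0256 = 0.98732
(2) 4.4918 × 0.48517 × 0.46471 = 1.01274
(3) 2.2215 × 0.35518 × 1.5252 = 1.20343
Highest is cycle (3) at 1.2034 (>1, arbitrage).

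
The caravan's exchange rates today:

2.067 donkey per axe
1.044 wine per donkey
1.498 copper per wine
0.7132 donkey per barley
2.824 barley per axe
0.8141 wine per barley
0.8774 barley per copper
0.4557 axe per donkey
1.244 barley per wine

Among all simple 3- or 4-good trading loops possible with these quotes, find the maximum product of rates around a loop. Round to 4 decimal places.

1.0700

copper→barley→wine→copper: 0.8774 × 0.8141 × 1.498 = 1.07001
copper→barley→donkey→wine→copper: 0.8774 × 0.7132 × 1.044 × 1.498 = 0.97864
donkey→wine→barley→donkey: 1.044 × 1.244 × 0.7132 = 0.92626
axe→barley→donkey→axe: 2.824 × 0.7132 × 0.4557 = 0.91781
Maximum is copper→barley→wine→copper at 1.0700; arbitrage exists.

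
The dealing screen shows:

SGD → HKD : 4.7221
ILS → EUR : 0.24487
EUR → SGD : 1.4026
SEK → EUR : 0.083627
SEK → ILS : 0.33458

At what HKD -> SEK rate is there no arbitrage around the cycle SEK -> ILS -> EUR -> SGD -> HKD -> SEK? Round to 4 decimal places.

Known legs of the cycle: 0.33458 × 0.24487 × 1.4026 × 4.7221 = 0.542630964460156316
For no arbitrage the full-cycle product must be 1, so the missing rate is 1 / 0.542630964460156316 ≈ 1.842873.

1.8429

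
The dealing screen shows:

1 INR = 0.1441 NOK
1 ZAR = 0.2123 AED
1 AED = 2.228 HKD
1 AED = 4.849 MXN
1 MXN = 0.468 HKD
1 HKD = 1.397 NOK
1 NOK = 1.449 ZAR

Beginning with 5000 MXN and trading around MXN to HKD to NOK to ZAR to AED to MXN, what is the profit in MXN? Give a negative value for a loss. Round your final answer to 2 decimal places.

-123.79

5000 MXN × 0.468 = 2340 HKD
2340 HKD × 1.397 = 3268.98 NOK
3268.98 NOK × 1.449 = 4736.75202 ZAR
4736.75202 ZAR × 0.2123 = 1005.612453846 AED
1005.612453846 AED × 4.849 = 4876.214788699254 MXN
Net change: 4876.214788699254 − 5000 = -123.785211300746 MXN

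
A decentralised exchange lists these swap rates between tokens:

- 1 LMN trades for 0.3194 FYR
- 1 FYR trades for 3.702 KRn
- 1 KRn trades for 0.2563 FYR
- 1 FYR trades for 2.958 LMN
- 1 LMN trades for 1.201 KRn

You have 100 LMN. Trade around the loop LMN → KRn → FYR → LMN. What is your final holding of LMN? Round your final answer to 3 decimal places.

100 LMN × 1.201 = 120.1 KRn
120.1 KRn × 0.2563 = 30.78163 FYR
30.78163 FYR × 2.958 = 91.05206154 LMN

91.052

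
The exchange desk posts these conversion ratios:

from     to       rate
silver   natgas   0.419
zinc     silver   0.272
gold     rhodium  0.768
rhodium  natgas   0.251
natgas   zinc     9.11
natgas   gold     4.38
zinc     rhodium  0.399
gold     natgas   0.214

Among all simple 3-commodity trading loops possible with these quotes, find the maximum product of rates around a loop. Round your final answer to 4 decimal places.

zinc→silver→natgas→zinc: 0.272 × 0.419 × 9.11 = 1.03825
zinc→rhodium→natgas→zinc: 0.399 × 0.251 × 9.11 = 0.91236
gold→rhodium→natgas→gold: 0.768 × 0.251 × 4.38 = 0.84432
Maximum is zinc→silver→natgas→zinc at 1.0382; arbitrage exists.

1.0382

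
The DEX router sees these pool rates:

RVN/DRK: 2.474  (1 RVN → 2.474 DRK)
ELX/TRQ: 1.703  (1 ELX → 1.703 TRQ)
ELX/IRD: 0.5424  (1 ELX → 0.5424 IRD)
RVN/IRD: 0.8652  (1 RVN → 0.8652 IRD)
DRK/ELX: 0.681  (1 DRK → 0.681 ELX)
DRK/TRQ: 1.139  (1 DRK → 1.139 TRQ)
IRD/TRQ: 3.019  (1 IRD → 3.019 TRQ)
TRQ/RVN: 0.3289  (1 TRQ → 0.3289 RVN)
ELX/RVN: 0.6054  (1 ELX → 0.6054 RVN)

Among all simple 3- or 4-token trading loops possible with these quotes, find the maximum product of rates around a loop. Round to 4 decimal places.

1.0200

DRK→ELX→RVN→DRK: 0.681 × 0.6054 × 2.474 = 1.01997
TRQ→RVN→DRK→ELX→TRQ: 0.3289 × 2.474 × 0.681 × 1.703 = 0.94368
TRQ→RVN→DRK→TRQ: 0.3289 × 2.474 × 1.139 = 0.92680
TRQ→RVN→IRD→TRQ: 0.3289 × 0.8652 × 3.019 = 0.85910
Maximum is DRK→ELX→RVN→DRK at 1.0200; arbitrage exists.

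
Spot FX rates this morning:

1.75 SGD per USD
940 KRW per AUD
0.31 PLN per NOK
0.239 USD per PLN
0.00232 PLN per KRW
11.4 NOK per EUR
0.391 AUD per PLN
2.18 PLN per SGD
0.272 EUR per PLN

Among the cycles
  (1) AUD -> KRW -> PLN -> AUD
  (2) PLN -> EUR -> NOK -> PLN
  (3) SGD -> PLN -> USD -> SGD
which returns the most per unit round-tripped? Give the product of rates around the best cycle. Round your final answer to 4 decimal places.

(1) 940 × 0.00232 × 0.391 = 0.85269
(2) 0.272 × 11.4 × 0.31 = 0.96125
(3) 2.18 × 0.239 × 1.75 = 0.91179
Highest is cycle (2) at 0.9612 (≤1, no arbitrage).

0.9612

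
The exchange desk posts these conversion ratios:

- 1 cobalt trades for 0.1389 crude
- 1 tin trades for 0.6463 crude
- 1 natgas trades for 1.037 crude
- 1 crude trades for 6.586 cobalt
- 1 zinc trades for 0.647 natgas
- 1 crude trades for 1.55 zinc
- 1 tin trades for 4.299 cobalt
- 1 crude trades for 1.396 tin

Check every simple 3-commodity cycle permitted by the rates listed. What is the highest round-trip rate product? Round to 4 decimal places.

crude→zinc→natgas→crude: 1.55 × 0.647 × 1.037 = 1.03996
tin→cobalt→crude→tin: 4.299 × 0.1389 × 1.396 = 0.83360
Maximum is crude→zinc→natgas→crude at 1.0400; arbitrage exists.

1.0400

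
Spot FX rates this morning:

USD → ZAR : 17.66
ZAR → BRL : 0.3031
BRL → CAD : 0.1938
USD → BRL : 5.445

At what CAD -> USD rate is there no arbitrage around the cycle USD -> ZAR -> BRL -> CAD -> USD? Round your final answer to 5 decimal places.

0.96398

Known legs of the cycle: 17.66 × 0.3031 × 0.1938 = 1.0373621748
For no arbitrage the full-cycle product must be 1, so the missing rate is 1 / 1.0373621748 ≈ 0.9639835.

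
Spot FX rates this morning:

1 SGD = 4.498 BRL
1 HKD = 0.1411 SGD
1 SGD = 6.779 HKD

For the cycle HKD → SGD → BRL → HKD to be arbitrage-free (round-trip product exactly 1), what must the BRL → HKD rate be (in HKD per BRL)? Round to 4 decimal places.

1.5756

Known legs of the cycle: 0.1411 × 4.498 = 0.6346678
For no arbitrage the full-cycle product must be 1, so the missing rate is 1 / 0.6346678 ≈ 1.575627.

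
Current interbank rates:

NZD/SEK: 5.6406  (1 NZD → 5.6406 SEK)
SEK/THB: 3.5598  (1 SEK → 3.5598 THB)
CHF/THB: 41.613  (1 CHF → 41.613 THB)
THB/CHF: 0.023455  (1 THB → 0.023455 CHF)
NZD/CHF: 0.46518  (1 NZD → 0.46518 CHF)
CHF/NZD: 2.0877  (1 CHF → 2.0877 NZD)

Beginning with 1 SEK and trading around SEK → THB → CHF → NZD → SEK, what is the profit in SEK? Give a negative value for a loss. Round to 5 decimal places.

-0.01677

1 SEK × 3.5598 = 3.5598 THB
3.5598 THB × 0.023455 = 0.083495109 CHF
0.083495109 CHF × 2.0877 = 0.1743127390593 NZD
0.1743127390593 NZD × 5.6406 = 0.98322843593788758 SEK
Net change: 0.98322843593788758 − 1 = -0.01677156406211242 SEK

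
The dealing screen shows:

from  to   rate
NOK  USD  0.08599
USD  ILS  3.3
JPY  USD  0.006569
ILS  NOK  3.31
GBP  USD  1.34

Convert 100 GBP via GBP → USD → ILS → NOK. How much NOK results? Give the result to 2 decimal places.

100 GBP × 1.34 = 134 USD
134 USD × 3.3 = 442.2 ILS
442.2 ILS × 3.31 = 1463.682 NOK

1463.68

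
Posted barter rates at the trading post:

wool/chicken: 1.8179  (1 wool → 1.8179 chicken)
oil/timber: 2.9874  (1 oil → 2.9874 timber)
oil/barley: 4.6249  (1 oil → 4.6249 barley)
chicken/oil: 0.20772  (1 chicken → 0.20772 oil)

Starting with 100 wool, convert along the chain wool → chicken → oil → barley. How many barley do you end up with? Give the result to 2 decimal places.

100 wool × 1.8179 = 181.79 chicken
181.79 chicken × 0.20772 = 37.7614188 oil
37.7614188 oil × 4.6249 = 174.64278580812 barley

174.64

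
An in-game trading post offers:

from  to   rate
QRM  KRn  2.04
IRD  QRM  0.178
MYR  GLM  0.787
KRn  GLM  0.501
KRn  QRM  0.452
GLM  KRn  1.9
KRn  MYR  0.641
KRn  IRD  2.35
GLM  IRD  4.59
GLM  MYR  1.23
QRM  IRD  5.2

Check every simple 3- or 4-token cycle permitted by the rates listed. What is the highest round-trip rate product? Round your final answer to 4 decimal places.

KRn→MYR→GLM→KRn: 0.641 × 0.787 × 1.9 = 0.95849
IRD→QRM→KRn→IRD: 0.178 × 2.04 × 2.35 = 0.85333
IRD→QRM→KRn→GLM→IRD: 0.178 × 2.04 × 0.501 × 4.59 = 0.83503
Maximum is KRn→MYR→GLM→KRn at 0.9585; no arbitrage — every cycle loses value.

0.9585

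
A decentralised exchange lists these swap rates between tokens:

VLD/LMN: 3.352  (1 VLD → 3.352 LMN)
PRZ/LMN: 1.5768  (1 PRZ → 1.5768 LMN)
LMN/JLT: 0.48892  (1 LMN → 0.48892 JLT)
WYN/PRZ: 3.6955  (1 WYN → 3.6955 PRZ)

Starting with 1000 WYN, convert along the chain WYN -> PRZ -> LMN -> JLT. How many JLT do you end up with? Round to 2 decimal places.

1000 WYN × 3.6955 = 3695.5 PRZ
3695.5 PRZ × 1.5768 = 5827.0644 LMN
5827.0644 LMN × 0.48892 = 2848.968326448 JLT

2848.97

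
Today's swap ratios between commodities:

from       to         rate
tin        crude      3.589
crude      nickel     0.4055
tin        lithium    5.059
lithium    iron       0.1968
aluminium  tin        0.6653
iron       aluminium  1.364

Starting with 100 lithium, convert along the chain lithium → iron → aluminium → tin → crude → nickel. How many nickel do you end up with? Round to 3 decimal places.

25.991

100 lithium × 0.1968 = 19.68 iron
19.68 iron × 1.364 = 26.84352 aluminium
26.84352 aluminium × 0.6653 = 17.858993856 tin
17.858993856 tin × 3.589 = 64.095928949184 crude
64.095928949184 crude × 0.4055 = 25.990899188894112 nickel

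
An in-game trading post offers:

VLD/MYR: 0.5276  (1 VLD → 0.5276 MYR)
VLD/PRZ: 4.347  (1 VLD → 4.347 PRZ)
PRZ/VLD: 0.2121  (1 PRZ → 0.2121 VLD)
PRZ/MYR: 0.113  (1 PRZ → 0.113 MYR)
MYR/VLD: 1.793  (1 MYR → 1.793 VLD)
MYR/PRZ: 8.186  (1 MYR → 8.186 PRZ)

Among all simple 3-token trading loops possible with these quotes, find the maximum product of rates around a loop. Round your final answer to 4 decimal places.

0.9160

MYR→PRZ→VLD→MYR: 8.186 × 0.2121 × 0.5276 = 0.91605
MYR→VLD→PRZ→MYR: 1.793 × 4.347 × 0.113 = 0.88074
Maximum is MYR→PRZ→VLD→MYR at 0.9160; no arbitrage — every cycle loses value.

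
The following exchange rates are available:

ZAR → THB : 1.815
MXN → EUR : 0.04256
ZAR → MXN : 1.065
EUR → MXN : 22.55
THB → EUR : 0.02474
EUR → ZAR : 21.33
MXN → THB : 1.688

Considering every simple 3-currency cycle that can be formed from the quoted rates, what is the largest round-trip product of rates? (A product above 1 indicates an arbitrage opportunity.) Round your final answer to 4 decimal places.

EUR→ZAR→MXN→EUR: 21.33 × 1.065 × 0.04256 = 0.96681
THB→EUR→ZAR→THB: 0.02474 × 21.33 × 1.815 = 0.95778
THB→EUR→MXN→THB: 0.02474 × 22.55 × 1.688 = 0.94171
Maximum is EUR→ZAR→MXN→EUR at 0.9668; no arbitrage — every cycle loses value.

0.9668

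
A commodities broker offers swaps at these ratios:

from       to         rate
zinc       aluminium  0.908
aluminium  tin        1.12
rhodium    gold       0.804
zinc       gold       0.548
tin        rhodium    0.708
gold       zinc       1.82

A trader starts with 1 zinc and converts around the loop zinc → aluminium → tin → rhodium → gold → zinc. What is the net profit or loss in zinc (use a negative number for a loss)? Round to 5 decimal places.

0.05357

1 zinc × 0.908 = 0.908 aluminium
0.908 aluminium × 1.12 = 1.01696 tin
1.01696 tin × 0.708 = 0.72000768 rhodium
0.72000768 rhodium × 0.804 = 0.57888617472 gold
0.57888617472 gold × 1.82 = 1.0535728379904 zinc
Net change: 1.0535728379904 − 1 = 0.0535728379904 zinc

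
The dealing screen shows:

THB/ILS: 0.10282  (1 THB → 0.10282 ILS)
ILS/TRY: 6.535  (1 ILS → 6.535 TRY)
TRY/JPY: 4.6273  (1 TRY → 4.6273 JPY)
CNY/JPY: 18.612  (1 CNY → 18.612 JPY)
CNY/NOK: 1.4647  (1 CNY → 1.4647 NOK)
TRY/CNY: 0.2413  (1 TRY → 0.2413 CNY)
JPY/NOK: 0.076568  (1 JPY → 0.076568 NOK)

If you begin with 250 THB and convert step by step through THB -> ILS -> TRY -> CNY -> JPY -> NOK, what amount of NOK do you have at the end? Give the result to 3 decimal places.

250 THB × 0.10282 = 25.705 ILS
25.705 ILS × 6.535 = 167.982175 TRY
167.982175 TRY × 0.2413 = 40.5340988275 CNY
40.5340988275 CNY × 18.612 = 754.42064737743 JPY
754.42064737743 JPY × 0.076568 = 57.76448012839506024 NOK

57.764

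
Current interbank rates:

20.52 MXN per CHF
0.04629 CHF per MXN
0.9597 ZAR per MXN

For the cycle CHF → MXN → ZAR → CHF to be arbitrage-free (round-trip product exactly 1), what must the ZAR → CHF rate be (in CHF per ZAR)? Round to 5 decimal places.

Known legs of the cycle: 20.52 × 0.9597 = 19.693044
For no arbitrage the full-cycle product must be 1, so the missing rate is 1 / 19.693044 ≈ 0.0507794.

0.05078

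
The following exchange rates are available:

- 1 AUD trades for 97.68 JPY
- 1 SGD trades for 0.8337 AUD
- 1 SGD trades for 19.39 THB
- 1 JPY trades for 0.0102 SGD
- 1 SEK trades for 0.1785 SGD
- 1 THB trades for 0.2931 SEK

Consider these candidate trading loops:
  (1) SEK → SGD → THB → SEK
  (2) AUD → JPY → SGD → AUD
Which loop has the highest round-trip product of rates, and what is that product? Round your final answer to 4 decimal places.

1.0145

(1) 0.1785 × 19.39 × 0.2931 = 1.01445
(2) 97.68 × 0.0102 × 0.8337 = 0.83065
Highest is cycle (1) at 1.0145 (>1, arbitrage).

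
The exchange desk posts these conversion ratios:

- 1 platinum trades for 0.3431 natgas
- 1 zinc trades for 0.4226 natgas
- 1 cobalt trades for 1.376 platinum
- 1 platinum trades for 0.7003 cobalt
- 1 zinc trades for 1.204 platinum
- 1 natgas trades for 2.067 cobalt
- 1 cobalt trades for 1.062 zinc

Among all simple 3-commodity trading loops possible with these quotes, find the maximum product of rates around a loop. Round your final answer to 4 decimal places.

0.9758

platinum→natgas→cobalt→platinum: 0.3431 × 2.067 × 1.376 = 0.97584
natgas→cobalt→zinc→natgas: 2.067 × 1.062 × 0.4226 = 0.92767
platinum→cobalt→zinc→platinum: 0.7003 × 1.062 × 1.204 = 0.89544
Maximum is platinum→natgas→cobalt→platinum at 0.9758; no arbitrage — every cycle loses value.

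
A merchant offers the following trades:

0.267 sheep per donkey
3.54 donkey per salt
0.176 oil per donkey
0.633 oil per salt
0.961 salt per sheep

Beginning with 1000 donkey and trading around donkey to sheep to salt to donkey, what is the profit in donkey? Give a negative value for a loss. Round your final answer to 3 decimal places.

1000 donkey × 0.267 = 267 sheep
267 sheep × 0.961 = 256.587 salt
256.587 salt × 3.54 = 908.31798 donkey
Net change: 908.31798 − 1000 = -91.68202 donkey

-91.682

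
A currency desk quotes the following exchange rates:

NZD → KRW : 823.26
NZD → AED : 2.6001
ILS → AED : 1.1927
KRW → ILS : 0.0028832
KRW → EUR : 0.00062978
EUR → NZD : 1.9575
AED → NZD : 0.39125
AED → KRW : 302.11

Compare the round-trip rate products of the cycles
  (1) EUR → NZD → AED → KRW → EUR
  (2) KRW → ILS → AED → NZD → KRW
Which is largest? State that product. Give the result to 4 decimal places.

1.1076

(1) 1.9575 × 2.6001 × 302.11 × 0.00062978 = 0.96838
(2) 0.0028832 × 1.1927 × 0.39125 × 823.26 = 1.10764
Highest is cycle (2) at 1.1076 (>1, arbitrage).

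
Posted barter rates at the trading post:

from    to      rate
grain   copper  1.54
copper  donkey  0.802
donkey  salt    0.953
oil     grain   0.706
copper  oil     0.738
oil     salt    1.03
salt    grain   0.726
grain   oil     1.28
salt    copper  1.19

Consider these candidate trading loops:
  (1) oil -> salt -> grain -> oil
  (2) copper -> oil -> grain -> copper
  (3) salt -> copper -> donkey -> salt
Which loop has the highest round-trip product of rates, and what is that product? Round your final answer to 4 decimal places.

(1) 1.03 × 0.726 × 1.28 = 0.95716
(2) 0.738 × 0.706 × 1.54 = 0.80238
(3) 1.19 × 0.802 × 0.953 = 0.90952
Highest is cycle (1) at 0.9572 (≤1, no arbitrage).

0.9572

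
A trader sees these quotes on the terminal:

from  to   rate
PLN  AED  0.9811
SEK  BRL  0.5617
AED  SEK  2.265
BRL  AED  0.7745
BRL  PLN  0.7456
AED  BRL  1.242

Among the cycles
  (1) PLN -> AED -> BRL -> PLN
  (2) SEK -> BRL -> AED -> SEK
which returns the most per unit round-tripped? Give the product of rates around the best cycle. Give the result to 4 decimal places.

0.9854

(1) 0.9811 × 1.242 × 0.7456 = 0.90853
(2) 0.5617 × 0.7745 × 2.265 = 0.98536
Highest is cycle (2) at 0.9854 (≤1, no arbitrage).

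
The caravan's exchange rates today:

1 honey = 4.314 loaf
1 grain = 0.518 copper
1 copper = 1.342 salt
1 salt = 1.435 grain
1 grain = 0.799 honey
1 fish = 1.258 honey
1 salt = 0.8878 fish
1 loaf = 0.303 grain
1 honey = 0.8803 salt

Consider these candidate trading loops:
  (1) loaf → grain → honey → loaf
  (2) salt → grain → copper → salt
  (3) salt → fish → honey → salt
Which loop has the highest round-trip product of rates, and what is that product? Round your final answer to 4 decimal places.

(1) 0.303 × 0.799 × 4.314 = 1.04441
(2) 1.435 × 0.518 × 1.342 = 0.99755
(3) 0.8878 × 1.258 × 0.8803 = 0.98317
Highest is cycle (1) at 1.0444 (>1, arbitrage).

1.0444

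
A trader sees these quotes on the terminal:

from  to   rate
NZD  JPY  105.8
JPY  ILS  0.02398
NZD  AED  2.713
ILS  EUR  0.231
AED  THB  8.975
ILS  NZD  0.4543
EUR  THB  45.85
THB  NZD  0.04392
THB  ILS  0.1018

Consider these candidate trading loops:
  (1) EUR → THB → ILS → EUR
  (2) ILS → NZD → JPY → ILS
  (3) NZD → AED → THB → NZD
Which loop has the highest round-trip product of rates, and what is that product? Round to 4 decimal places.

(1) 45.85 × 0.1018 × 0.231 = 1.07820
(2) 0.4543 × 105.8 × 0.02398 = 1.15260
(3) 2.713 × 8.975 × 0.04392 = 1.06942
Highest is cycle (2) at 1.1526 (>1, arbitrage).

1.1526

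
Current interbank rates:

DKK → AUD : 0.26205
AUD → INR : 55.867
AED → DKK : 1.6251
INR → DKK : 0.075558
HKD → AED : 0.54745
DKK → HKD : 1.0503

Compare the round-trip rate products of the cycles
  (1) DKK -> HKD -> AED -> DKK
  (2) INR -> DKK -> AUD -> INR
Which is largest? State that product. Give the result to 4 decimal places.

(1) 1.0503 × 0.54745 × 1.6251 = 0.93441
(2) 0.075558 × 0.26205 × 55.867 = 1.10617
Highest is cycle (2) at 1.1062 (>1, arbitrage).

1.1062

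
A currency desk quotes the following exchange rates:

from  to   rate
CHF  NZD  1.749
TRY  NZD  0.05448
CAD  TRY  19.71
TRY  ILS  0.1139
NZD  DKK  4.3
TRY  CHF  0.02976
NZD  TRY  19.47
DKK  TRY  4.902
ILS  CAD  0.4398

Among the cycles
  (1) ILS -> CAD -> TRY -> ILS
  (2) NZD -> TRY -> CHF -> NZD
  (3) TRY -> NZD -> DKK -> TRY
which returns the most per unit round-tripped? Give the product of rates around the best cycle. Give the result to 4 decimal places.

1.1484

(1) 0.4398 × 19.71 × 0.1139 = 0.98734
(2) 19.47 × 0.02976 × 1.749 = 1.01342
(3) 0.05448 × 4.3 × 4.902 = 1.14836
Highest is cycle (3) at 1.1484 (>1, arbitrage).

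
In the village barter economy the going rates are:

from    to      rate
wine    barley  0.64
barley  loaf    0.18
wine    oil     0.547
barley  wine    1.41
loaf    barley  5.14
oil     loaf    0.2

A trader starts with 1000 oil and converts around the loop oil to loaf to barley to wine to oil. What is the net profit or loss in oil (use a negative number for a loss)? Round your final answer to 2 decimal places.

-207.13

1000 oil × 0.2 = 200 loaf
200 loaf × 5.14 = 1028 barley
1028 barley × 1.41 = 1449.48 wine
1449.48 wine × 0.547 = 792.86556 oil
Net change: 792.86556 − 1000 = -207.13444 oil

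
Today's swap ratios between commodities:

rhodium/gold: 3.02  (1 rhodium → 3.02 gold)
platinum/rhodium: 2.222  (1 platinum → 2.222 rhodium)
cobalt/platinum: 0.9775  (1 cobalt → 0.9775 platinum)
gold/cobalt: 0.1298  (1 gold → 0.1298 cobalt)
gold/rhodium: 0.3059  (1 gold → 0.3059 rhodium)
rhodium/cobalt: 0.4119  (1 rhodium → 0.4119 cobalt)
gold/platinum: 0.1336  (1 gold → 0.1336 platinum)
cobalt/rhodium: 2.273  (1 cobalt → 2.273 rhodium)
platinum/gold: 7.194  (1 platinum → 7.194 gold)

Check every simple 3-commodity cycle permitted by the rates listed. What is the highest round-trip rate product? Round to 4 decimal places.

0.9128

platinum→gold→cobalt→platinum: 7.194 × 0.1298 × 0.9775 = 0.91277
rhodium→gold→platinum→rhodium: 3.02 × 0.1336 × 2.222 = 0.89651
rhodium→cobalt→platinum→rhodium: 0.4119 × 0.9775 × 2.222 = 0.89465
rhodium→gold→cobalt→rhodium: 3.02 × 0.1298 × 2.273 = 0.89101
Maximum is platinum→gold→cobalt→platinum at 0.9128; no arbitrage — every cycle loses value.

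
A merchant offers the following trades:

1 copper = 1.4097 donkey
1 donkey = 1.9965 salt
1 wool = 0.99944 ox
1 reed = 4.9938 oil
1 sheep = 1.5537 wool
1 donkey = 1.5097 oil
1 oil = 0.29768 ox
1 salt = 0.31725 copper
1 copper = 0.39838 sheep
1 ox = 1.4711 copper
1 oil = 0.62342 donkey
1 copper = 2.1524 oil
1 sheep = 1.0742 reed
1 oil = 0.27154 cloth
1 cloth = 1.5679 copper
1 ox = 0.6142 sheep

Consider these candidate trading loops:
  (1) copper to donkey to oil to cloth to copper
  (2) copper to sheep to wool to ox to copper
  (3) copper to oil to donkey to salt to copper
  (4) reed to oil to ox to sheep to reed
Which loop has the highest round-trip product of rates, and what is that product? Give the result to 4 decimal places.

0.9808

(1) 1.4097 × 1.5097 × 0.27154 × 1.5679 = 0.90609
(2) 0.39838 × 1.5537 × 0.99944 × 1.4711 = 0.91005
(3) 2.1524 × 0.62342 × 1.9965 × 0.31725 = 0.84991
(4) 4.9938 × 0.29768 × 0.6142 × 1.0742 = 0.98079
Highest is cycle (4) at 0.9808 (≤1, no arbitrage).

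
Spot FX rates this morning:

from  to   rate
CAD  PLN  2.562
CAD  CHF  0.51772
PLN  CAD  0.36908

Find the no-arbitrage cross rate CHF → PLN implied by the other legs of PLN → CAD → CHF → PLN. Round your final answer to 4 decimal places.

5.2334

Known legs of the cycle: 0.36908 × 0.51772 = 0.1910800976
For no arbitrage the full-cycle product must be 1, so the missing rate is 1 / 0.1910800976 ≈ 5.233407.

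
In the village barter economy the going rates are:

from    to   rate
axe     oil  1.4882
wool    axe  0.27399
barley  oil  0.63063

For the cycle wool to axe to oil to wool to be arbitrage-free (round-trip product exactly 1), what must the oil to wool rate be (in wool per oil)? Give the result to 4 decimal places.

2.4525

Known legs of the cycle: 0.27399 × 1.4882 = 0.407751918
For no arbitrage the full-cycle product must be 1, so the missing rate is 1 / 0.407751918 ≈ 2.452472.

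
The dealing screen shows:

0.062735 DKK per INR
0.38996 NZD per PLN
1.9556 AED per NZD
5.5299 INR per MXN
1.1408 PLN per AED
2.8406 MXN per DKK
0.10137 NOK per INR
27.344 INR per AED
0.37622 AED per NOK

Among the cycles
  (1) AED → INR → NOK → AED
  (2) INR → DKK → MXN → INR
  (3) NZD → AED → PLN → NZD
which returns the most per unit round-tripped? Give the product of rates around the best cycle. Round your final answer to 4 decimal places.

(1) 27.344 × 0.10137 × 0.37622 = 1.04283
(2) 0.062735 × 2.8406 × 5.5299 = 0.98546
(3) 1.9556 × 1.1408 × 0.38996 = 0.86998
Highest is cycle (1) at 1.0428 (>1, arbitrage).

1.0428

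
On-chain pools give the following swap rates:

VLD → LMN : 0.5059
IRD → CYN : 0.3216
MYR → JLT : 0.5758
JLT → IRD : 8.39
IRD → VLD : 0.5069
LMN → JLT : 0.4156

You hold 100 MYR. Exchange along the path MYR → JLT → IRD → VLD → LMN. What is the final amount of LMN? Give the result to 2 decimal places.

100 MYR × 0.5758 = 57.58 JLT
57.58 JLT × 8.39 = 483.0962 IRD
483.0962 IRD × 0.5069 = 244.88146378 VLD
244.88146378 VLD × 0.5059 = 123.885532526302 LMN

123.89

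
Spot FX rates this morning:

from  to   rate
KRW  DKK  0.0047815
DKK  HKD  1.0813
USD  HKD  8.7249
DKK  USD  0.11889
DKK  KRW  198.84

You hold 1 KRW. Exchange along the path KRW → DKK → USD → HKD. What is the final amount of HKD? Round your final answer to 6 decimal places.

1 KRW × 0.0047815 = 0.0047815 DKK
0.0047815 DKK × 0.11889 = 0.000568472535 USD
0.000568472535 USD × 8.7249 = 0.0049598660206215 HKD

0.004960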